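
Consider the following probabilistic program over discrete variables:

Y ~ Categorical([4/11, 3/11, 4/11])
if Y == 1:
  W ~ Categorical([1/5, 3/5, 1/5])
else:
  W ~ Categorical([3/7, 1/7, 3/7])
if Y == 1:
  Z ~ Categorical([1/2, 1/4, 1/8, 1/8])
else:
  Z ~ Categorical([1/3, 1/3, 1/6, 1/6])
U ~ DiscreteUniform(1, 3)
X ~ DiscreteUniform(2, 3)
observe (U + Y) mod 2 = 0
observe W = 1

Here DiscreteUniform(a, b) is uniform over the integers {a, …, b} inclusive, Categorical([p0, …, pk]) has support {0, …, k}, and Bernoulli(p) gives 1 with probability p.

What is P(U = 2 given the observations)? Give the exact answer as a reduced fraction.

Enumerate traces; 32 have nonzero weight after conditioning:
  (Y=0, W=1, Z=0, U=2, X=2) weight 2/693
  (Y=0, W=1, Z=0, U=2, X=3) weight 2/693
  (Y=0, W=1, Z=1, U=2, X=2) weight 2/693
  (Y=0, W=1, Z=1, U=2, X=3) weight 2/693
  (Y=0, W=1, Z=2, U=2, X=2) weight 1/693
  (Y=0, W=1, Z=2, U=2, X=3) weight 1/693
  (Y=0, W=1, Z=3, U=2, X=2) weight 1/693
  (Y=0, W=1, Z=3, U=2, X=3) weight 1/693
  (Y=1, W=1, Z=0, U=1, X=2) weight 3/220
  (Y=1, W=1, Z=0, U=3, X=2) weight 3/220
  … 22 more
Group by U:
  weight(U=1) = 3/55
  weight(U=2) = 8/231
  weight(U=3) = 3/55
Total weight = 3/55 + 8/231 + 3/55 = 166/1155
P(U=1 | obs) = 3/55 / 166/1155 = 63/166
P(U=2 | obs) = 8/231 / 166/1155 = 20/83
P(U=3 | obs) = 3/55 / 166/1155 = 63/166

P(U = 2 | obs) = 20/83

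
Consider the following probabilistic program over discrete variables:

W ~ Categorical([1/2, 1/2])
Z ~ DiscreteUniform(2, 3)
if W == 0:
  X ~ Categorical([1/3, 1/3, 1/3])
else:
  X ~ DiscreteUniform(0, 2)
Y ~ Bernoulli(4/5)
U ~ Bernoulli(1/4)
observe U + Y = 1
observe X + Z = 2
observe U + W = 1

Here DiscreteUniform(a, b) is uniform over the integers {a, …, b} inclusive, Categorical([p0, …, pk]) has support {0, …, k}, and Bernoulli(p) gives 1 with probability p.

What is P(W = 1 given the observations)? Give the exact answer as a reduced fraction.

Enumerate traces; 2 have nonzero weight after conditioning:
  (W=0, Z=2, X=0, Y=0, U=1) weight 1/240
  (W=1, Z=2, X=0, Y=1, U=0) weight 1/20
Group by W:
  weight(W=0) = 1/240
  weight(W=1) = 1/20
Total weight = 1/240 + 1/20 = 13/240
P(W=0 | obs) = 1/240 / 13/240 = 1/13
P(W=1 | obs) = 1/20 / 13/240 = 12/13

P(W = 1 | obs) = 12/13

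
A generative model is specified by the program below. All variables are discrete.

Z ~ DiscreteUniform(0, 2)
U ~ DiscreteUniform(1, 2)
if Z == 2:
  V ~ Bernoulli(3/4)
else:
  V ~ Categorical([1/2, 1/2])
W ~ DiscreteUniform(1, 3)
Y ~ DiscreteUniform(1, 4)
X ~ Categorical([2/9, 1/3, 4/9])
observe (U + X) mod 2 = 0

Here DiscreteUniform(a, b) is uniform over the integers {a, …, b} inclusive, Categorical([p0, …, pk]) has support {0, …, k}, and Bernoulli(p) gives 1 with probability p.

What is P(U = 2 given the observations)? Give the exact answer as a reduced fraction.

Enumerate traces; 216 have nonzero weight after conditioning:
  (Z=0, U=1, V=0, W=1, Y=1, X=1) weight 1/432
  (Z=0, U=1, V=0, W=1, Y=2, X=1) weight 1/432
  (Z=0, U=1, V=0, W=1, Y=3, X=1) weight 1/432
  (Z=0, U=1, V=0, W=1, Y=4, X=1) weight 1/432
  (Z=0, U=1, V=0, W=2, Y=1, X=1) weight 1/432
  (Z=0, U=1, V=0, W=2, Y=2, X=1) weight 1/432
  (Z=0, U=1, V=0, W=2, Y=3, X=1) weight 1/432
  (Z=0, U=1, V=0, W=2, Y=4, X=1) weight 1/432
  (Z=0, U=2, V=0, W=1, Y=1, X=0) weight 1/648
  … 207 more
Group by U:
  weight(U=1) = 1/6
  weight(U=2) = 1/3
Total weight = 1/6 + 1/3 = 1/2
P(U=1 | obs) = 1/6 / 1/2 = 1/3
P(U=2 | obs) = 1/3 / 1/2 = 2/3

P(U = 2 | obs) = 2/3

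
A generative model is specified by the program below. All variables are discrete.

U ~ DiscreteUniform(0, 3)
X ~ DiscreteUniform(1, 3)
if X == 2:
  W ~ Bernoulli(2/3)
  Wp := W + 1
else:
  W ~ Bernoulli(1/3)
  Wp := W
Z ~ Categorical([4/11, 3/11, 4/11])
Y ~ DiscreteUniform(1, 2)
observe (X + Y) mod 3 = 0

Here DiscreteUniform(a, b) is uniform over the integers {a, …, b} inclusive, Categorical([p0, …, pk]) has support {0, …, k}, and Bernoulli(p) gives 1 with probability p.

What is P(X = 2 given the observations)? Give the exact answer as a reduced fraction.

P(X = 2 | obs) = 1/2

Enumerate traces; 48 have nonzero weight after conditioning:
  (U=0, X=1, W=0, Z=0, Y=2) weight 1/99
  (U=0, X=1, W=0, Z=1, Y=2) weight 1/132
  (U=0, X=1, W=0, Z=2, Y=2) weight 1/99
  (U=0, X=1, W=1, Z=0, Y=2) weight 1/198
  (U=0, X=1, W=1, Z=1, Y=2) weight 1/264
  (U=0, X=1, W=1, Z=2, Y=2) weight 1/198
  (U=0, X=2, W=0, Z=0, Y=1) weight 1/198
  (U=0, X=2, W=0, Z=1, Y=1) weight 1/264
  … 40 more
Group by X:
  weight(X=1) = 1/6
  weight(X=2) = 1/6
Total weight = 1/6 + 1/6 = 1/3
P(X=1 | obs) = 1/6 / 1/3 = 1/2
P(X=2 | obs) = 1/6 / 1/3 = 1/2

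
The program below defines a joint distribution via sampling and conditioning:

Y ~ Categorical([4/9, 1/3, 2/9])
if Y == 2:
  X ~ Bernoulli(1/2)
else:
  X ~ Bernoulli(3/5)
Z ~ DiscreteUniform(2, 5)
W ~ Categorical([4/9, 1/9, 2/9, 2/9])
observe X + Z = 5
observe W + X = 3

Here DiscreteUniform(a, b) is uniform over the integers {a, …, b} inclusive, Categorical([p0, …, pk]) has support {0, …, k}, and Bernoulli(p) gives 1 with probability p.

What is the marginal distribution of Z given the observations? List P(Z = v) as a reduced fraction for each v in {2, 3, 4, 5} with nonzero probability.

P(Z=4) = 26/45, P(Z=5) = 19/45

Enumerate traces; 6 have nonzero weight after conditioning:
  (Y=0, X=0, Z=5, W=3) weight 4/405
  (Y=0, X=1, Z=4, W=2) weight 2/135
  (Y=1, X=0, Z=5, W=3) weight 1/135
  (Y=1, X=1, Z=4, W=2) weight 1/90
  (Y=2, X=0, Z=5, W=3) weight 1/162
  (Y=2, X=1, Z=4, W=2) weight 1/162
Group by Z:
  weight(Z=4) = 13/405
  weight(Z=5) = 19/810
Total weight = 13/405 + 19/810 = 1/18
P(Z=4 | obs) = 13/405 / 1/18 = 26/45
P(Z=5 | obs) = 19/810 / 1/18 = 19/45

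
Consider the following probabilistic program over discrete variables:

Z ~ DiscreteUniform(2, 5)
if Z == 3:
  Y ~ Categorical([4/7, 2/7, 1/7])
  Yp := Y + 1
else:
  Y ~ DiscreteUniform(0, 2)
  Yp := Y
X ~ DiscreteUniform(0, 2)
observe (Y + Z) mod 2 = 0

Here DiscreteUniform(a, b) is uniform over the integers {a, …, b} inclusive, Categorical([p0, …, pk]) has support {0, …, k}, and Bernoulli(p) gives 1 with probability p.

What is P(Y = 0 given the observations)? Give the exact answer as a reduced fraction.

Enumerate traces; 18 have nonzero weight after conditioning:
  (Z=2, Y=0, X=0) weight 1/36
  (Z=2, Y=0, X=1) weight 1/36
  (Z=2, Y=0, X=2) weight 1/36
  (Z=2, Y=2, X=0) weight 1/36
  (Z=2, Y=2, X=1) weight 1/36
  (Z=2, Y=2, X=2) weight 1/36
  (Z=3, Y=1, X=0) weight 1/42
  (Z=3, Y=1, X=1) weight 1/42
  … 10 more
Group by Y:
  weight(Y=0) = 1/6
  weight(Y=1) = 13/84
  weight(Y=2) = 1/6
Total weight = 1/6 + 13/84 + 1/6 = 41/84
P(Y=0 | obs) = 1/6 / 41/84 = 14/41
P(Y=1 | obs) = 13/84 / 41/84 = 13/41
P(Y=2 | obs) = 1/6 / 41/84 = 14/41

P(Y = 0 | obs) = 14/41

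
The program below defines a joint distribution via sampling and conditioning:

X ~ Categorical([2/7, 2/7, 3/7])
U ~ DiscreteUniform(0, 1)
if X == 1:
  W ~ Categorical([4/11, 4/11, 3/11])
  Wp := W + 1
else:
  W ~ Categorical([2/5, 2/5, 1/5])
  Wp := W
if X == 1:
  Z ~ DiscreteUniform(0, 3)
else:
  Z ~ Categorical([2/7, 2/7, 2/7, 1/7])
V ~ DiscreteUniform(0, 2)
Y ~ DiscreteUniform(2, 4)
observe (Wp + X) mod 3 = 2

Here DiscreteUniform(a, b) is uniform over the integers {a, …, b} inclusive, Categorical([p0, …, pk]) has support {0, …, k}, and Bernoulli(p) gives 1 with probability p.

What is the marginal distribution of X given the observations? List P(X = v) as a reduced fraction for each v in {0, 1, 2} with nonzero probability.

P(X=0) = 11/64, P(X=1) = 5/16, P(X=2) = 33/64

Enumerate traces; 216 have nonzero weight after conditioning:
  (X=0, U=0, W=2, Z=0, V=0, Y=2) weight 2/2205
  (X=0, U=0, W=2, Z=0, V=0, Y=3) weight 2/2205
  (X=0, U=0, W=2, Z=0, V=0, Y=4) weight 2/2205
  (X=0, U=0, W=2, Z=0, V=1, Y=2) weight 2/2205
  (X=0, U=0, W=2, Z=0, V=1, Y=3) weight 2/2205
  (X=0, U=0, W=2, Z=0, V=1, Y=4) weight 2/2205
  (X=0, U=0, W=2, Z=0, V=2, Y=2) weight 2/2205
  (X=0, U=0, W=2, Z=0, V=2, Y=3) weight 2/2205
  (X=1, U=0, W=0, Z=0, V=0, Y=2) weight 1/693
  (X=2, U=0, W=0, Z=0, V=0, Y=2) weight 2/735
  … 206 more
Group by X:
  weight(X=0) = 2/35
  weight(X=1) = 8/77
  weight(X=2) = 6/35
Total weight = 2/35 + 8/77 + 6/35 = 128/385
P(X=0 | obs) = 2/35 / 128/385 = 11/64
P(X=1 | obs) = 8/77 / 128/385 = 5/16
P(X=2 | obs) = 6/35 / 128/385 = 33/64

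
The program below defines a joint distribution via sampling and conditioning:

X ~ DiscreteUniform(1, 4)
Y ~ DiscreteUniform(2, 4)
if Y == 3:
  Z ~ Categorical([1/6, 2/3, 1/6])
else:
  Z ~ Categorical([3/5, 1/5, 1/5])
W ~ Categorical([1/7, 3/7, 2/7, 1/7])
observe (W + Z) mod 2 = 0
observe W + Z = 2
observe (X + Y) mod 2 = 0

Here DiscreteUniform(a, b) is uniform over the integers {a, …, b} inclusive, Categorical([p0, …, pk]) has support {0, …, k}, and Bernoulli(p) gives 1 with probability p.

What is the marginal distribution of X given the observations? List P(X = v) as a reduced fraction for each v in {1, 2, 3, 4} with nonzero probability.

P(X=1) = 5/26, P(X=2) = 4/13, P(X=3) = 5/26, P(X=4) = 4/13

Enumerate traces; 18 have nonzero weight after conditioning:
  (X=1, Y=3, Z=0, W=2) weight 1/252
  (X=1, Y=3, Z=1, W=1) weight 1/42
  (X=1, Y=3, Z=2, W=0) weight 1/504
  (X=2, Y=2, Z=0, W=2) weight 1/70
  (X=2, Y=2, Z=1, W=1) weight 1/140
  (X=2, Y=2, Z=2, W=0) weight 1/420
  (X=2, Y=4, Z=0, W=2) weight 1/70
  (X=2, Y=4, Z=1, W=1) weight 1/140
  (X=3, Y=3, Z=0, W=2) weight 1/252
  (X=4, Y=2, Z=0, W=2) weight 1/70
  … 8 more
Group by X:
  weight(X=1) = 5/168
  weight(X=2) = 1/21
  weight(X=3) = 5/168
  weight(X=4) = 1/21
Total weight = 5/168 + 1/21 + 5/168 + 1/21 = 13/84
P(X=1 | obs) = 5/168 / 13/84 = 5/26
P(X=2 | obs) = 1/21 / 13/84 = 4/13
P(X=3 | obs) = 5/168 / 13/84 = 5/26
P(X=4 | obs) = 1/21 / 13/84 = 4/13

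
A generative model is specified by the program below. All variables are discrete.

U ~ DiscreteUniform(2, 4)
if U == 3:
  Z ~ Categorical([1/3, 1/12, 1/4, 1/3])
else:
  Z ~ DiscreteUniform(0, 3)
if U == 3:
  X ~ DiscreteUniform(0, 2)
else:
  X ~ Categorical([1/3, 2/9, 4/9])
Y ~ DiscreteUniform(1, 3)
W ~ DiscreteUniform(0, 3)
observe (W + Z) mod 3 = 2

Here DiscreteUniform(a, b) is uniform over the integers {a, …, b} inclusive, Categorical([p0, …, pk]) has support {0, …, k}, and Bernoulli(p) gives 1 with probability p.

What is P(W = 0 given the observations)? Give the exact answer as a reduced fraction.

Enumerate traces; 135 have nonzero weight after conditioning:
  (U=2, Z=0, X=0, Y=1, W=2) weight 1/432
  (U=2, Z=0, X=0, Y=2, W=2) weight 1/432
  (U=2, Z=0, X=0, Y=3, W=2) weight 1/432
  (U=2, Z=0, X=1, Y=1, W=2) weight 1/648
  (U=2, Z=0, X=1, Y=2, W=2) weight 1/648
  (U=2, Z=0, X=1, Y=3, W=2) weight 1/648
  (U=2, Z=0, X=2, Y=1, W=2) weight 1/324
  (U=2, Z=0, X=2, Y=2, W=2) weight 1/324
  (U=2, Z=1, X=0, Y=1, W=1) weight 1/432
  (U=2, Z=2, X=0, Y=1, W=0) weight 1/432
  … 125 more
Group by W:
  weight(W=0) = 1/16
  weight(W=1) = 7/144
  weight(W=2) = 5/36
  weight(W=3) = 1/16
Total weight = 1/16 + 7/144 + 5/36 + 1/16 = 5/16
P(W=0 | obs) = 1/16 / 5/16 = 1/5
P(W=1 | obs) = 7/144 / 5/16 = 7/45
P(W=2 | obs) = 5/36 / 5/16 = 4/9
P(W=3 | obs) = 1/16 / 5/16 = 1/5

P(W = 0 | obs) = 1/5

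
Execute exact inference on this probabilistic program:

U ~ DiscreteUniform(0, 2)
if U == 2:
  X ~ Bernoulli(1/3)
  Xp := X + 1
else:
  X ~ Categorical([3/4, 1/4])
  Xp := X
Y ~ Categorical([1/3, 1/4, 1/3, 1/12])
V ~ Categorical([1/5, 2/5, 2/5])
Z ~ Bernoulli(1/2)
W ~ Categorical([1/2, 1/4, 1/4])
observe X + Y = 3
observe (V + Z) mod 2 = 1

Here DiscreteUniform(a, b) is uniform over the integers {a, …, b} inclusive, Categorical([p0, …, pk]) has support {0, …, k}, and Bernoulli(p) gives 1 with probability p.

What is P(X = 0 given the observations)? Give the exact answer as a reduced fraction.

Enumerate traces; 54 have nonzero weight after conditioning:
  (U=0, X=0, Y=3, V=0, Z=1, W=0) weight 1/960
  (U=0, X=0, Y=3, V=0, Z=1, W=1) weight 1/1920
  (U=0, X=0, Y=3, V=0, Z=1, W=2) weight 1/1920
  (U=0, X=0, Y=3, V=1, Z=0, W=0) weight 1/480
  (U=0, X=0, Y=3, V=1, Z=0, W=1) weight 1/960
  (U=0, X=0, Y=3, V=1, Z=0, W=2) weight 1/960
  (U=0, X=0, Y=3, V=2, Z=1, W=0) weight 1/480
  (U=0, X=0, Y=3, V=2, Z=1, W=1) weight 1/960
  (U=0, X=1, Y=2, V=0, Z=1, W=0) weight 1/720
  … 45 more
Group by X:
  weight(X=0) = 13/432
  weight(X=1) = 5/108
Total weight = 13/432 + 5/108 = 11/144
P(X=0 | obs) = 13/432 / 11/144 = 13/33
P(X=1 | obs) = 5/108 / 11/144 = 20/33

P(X = 0 | obs) = 13/33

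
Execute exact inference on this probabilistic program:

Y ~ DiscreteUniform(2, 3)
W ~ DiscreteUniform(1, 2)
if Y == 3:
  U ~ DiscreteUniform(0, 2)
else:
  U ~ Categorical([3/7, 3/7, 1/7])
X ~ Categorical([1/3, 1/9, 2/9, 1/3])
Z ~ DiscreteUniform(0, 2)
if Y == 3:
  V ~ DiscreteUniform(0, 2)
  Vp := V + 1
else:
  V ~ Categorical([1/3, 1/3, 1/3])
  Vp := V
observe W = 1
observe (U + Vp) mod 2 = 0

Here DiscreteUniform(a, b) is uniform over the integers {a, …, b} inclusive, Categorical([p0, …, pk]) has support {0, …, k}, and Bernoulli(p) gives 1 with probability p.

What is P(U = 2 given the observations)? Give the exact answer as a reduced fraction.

Enumerate traces; 108 have nonzero weight after conditioning:
  (Y=2, W=1, U=0, X=0, Z=0, V=0) weight 1/252
  (Y=2, W=1, U=0, X=0, Z=0, V=2) weight 1/252
  (Y=2, W=1, U=0, X=0, Z=1, V=0) weight 1/252
  (Y=2, W=1, U=0, X=0, Z=1, V=2) weight 1/252
  (Y=2, W=1, U=0, X=0, Z=2, V=0) weight 1/252
  (Y=2, W=1, U=0, X=0, Z=2, V=2) weight 1/252
  (Y=2, W=1, U=0, X=1, Z=0, V=0) weight 1/756
  (Y=2, W=1, U=0, X=1, Z=0, V=2) weight 1/756
  (Y=2, W=1, U=1, X=0, Z=0, V=1) weight 1/252
  (Y=2, W=1, U=2, X=0, Z=0, V=0) weight 1/756
  … 98 more
Group by U:
  weight(U=0) = 25/252
  weight(U=1) = 23/252
  weight(U=2) = 13/252
Total weight = 25/252 + 23/252 + 13/252 = 61/252
P(U=0 | obs) = 25/252 / 61/252 = 25/61
P(U=1 | obs) = 23/252 / 61/252 = 23/61
P(U=2 | obs) = 13/252 / 61/252 = 13/61

P(U = 2 | obs) = 13/61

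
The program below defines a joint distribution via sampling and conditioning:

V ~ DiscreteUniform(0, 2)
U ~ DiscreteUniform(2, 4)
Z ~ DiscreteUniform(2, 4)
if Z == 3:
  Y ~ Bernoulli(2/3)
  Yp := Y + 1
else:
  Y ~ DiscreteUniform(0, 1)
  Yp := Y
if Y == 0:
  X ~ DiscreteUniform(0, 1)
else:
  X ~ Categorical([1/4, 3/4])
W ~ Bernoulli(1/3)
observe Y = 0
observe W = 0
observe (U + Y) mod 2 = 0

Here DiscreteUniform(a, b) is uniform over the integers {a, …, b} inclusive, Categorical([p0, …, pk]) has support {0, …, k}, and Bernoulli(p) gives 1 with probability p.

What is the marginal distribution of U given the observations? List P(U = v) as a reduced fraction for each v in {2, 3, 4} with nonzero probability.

Enumerate traces; 36 have nonzero weight after conditioning:
  (V=0, U=2, Z=2, Y=0, X=0, W=0) weight 1/162
  (V=0, U=2, Z=2, Y=0, X=1, W=0) weight 1/162
  (V=0, U=2, Z=3, Y=0, X=0, W=0) weight 1/243
  (V=0, U=2, Z=3, Y=0, X=1, W=0) weight 1/243
  (V=0, U=2, Z=4, Y=0, X=0, W=0) weight 1/162
  (V=0, U=2, Z=4, Y=0, X=1, W=0) weight 1/162
  (V=0, U=4, Z=2, Y=0, X=0, W=0) weight 1/162
  (V=0, U=4, Z=2, Y=0, X=1, W=0) weight 1/162
  … 28 more
Group by U:
  weight(U=2) = 8/81
  weight(U=4) = 8/81
Total weight = 8/81 + 8/81 = 16/81
P(U=2 | obs) = 8/81 / 16/81 = 1/2
P(U=4 | obs) = 8/81 / 16/81 = 1/2

P(U=2) = 1/2, P(U=4) = 1/2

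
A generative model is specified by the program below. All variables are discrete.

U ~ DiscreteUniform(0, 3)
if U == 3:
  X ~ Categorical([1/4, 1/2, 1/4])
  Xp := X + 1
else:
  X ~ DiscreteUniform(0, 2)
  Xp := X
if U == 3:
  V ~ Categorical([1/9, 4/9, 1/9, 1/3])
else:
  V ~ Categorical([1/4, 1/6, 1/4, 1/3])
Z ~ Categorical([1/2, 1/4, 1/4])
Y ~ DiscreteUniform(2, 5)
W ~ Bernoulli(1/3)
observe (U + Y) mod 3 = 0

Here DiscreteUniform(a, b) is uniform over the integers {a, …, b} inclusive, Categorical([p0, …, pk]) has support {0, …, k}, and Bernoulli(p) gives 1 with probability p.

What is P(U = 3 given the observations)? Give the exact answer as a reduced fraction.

Enumerate traces; 360 have nonzero weight after conditioning:
  (U=0, X=0, V=0, Z=0, Y=3, W=0) weight 1/576
  (U=0, X=0, V=0, Z=0, Y=3, W=1) weight 1/1152
  (U=0, X=0, V=0, Z=1, Y=3, W=0) weight 1/1152
  (U=0, X=0, V=0, Z=1, Y=3, W=1) weight 1/2304
  (U=0, X=0, V=0, Z=2, Y=3, W=0) weight 1/1152
  (U=0, X=0, V=0, Z=2, Y=3, W=1) weight 1/2304
  (U=0, X=0, V=1, Z=0, Y=3, W=0) weight 1/864
  (U=0, X=0, V=1, Z=0, Y=3, W=1) weight 1/1728
  (U=1, X=0, V=0, Z=0, Y=2, W=0) weight 1/576
  (U=2, X=0, V=0, Z=0, Y=4, W=0) weight 1/576
  … 350 more
Group by U:
  weight(U=0) = 1/16
  weight(U=1) = 1/8
  weight(U=2) = 1/16
  weight(U=3) = 1/16
Total weight = 1/16 + 1/8 + 1/16 + 1/16 = 5/16
P(U=0 | obs) = 1/16 / 5/16 = 1/5
P(U=1 | obs) = 1/8 / 5/16 = 2/5
P(U=2 | obs) = 1/16 / 5/16 = 1/5
P(U=3 | obs) = 1/16 / 5/16 = 1/5

P(U = 3 | obs) = 1/5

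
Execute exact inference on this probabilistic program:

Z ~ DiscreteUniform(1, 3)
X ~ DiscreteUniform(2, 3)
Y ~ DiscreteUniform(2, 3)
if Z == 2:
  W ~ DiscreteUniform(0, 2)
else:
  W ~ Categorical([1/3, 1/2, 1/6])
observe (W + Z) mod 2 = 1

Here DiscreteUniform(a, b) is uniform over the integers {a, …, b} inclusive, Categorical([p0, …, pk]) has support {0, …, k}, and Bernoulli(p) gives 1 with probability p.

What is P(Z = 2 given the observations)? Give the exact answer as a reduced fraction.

P(Z = 2 | obs) = 1/4

Enumerate traces; 20 have nonzero weight after conditioning:
  (Z=1, X=2, Y=2, W=0) weight 1/36
  (Z=1, X=2, Y=2, W=2) weight 1/72
  (Z=1, X=2, Y=3, W=0) weight 1/36
  (Z=1, X=2, Y=3, W=2) weight 1/72
  (Z=1, X=3, Y=2, W=0) weight 1/36
  (Z=1, X=3, Y=2, W=2) weight 1/72
  (Z=1, X=3, Y=3, W=0) weight 1/36
  (Z=1, X=3, Y=3, W=2) weight 1/72
  (Z=2, X=2, Y=2, W=1) weight 1/36
  (Z=3, X=2, Y=2, W=0) weight 1/36
  … 10 more
Group by Z:
  weight(Z=1) = 1/6
  weight(Z=2) = 1/9
  weight(Z=3) = 1/6
Total weight = 1/6 + 1/9 + 1/6 = 4/9
P(Z=1 | obs) = 1/6 / 4/9 = 3/8
P(Z=2 | obs) = 1/9 / 4/9 = 1/4
P(Z=3 | obs) = 1/6 / 4/9 = 3/8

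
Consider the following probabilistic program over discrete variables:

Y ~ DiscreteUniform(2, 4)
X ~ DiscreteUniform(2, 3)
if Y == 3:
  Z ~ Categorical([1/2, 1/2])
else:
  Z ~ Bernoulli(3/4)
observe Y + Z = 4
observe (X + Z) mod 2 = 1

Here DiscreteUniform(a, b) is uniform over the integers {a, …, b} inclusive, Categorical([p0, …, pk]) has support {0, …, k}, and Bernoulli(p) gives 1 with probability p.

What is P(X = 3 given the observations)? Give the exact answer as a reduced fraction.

Enumerate traces; 2 have nonzero weight after conditioning:
  (Y=3, X=2, Z=1) weight 1/12
  (Y=4, X=3, Z=0) weight 1/24
Group by X:
  weight(X=2) = 1/12
  weight(X=3) = 1/24
Total weight = 1/12 + 1/24 = 1/8
P(X=2 | obs) = 1/12 / 1/8 = 2/3
P(X=3 | obs) = 1/24 / 1/8 = 1/3

P(X = 3 | obs) = 1/3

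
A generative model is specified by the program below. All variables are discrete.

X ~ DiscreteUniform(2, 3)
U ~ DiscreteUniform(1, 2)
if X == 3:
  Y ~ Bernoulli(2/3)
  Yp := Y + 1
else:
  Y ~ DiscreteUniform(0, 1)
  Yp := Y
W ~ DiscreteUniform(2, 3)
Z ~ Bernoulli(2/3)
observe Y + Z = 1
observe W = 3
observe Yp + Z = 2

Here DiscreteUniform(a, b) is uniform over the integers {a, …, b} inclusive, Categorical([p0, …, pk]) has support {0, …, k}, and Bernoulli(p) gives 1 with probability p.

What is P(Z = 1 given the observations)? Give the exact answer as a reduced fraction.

P(Z = 1 | obs) = 1/2

Enumerate traces; 4 have nonzero weight after conditioning:
  (X=3, U=1, Y=0, W=3, Z=1) weight 1/36
  (X=3, U=1, Y=1, W=3, Z=0) weight 1/36
  (X=3, U=2, Y=0, W=3, Z=1) weight 1/36
  (X=3, U=2, Y=1, W=3, Z=0) weight 1/36
Group by Z:
  weight(Z=0) = 1/18
  weight(Z=1) = 1/18
Total weight = 1/18 + 1/18 = 1/9
P(Z=0 | obs) = 1/18 / 1/9 = 1/2
P(Z=1 | obs) = 1/18 / 1/9 = 1/2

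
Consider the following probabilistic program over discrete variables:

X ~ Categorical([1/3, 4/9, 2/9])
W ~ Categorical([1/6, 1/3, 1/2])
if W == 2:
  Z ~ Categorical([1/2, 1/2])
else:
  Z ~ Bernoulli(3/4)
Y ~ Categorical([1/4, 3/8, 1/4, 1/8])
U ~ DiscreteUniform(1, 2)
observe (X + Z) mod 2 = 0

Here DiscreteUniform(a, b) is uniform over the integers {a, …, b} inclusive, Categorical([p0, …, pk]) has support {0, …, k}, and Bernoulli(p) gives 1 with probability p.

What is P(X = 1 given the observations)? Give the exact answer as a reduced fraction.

Enumerate traces; 72 have nonzero weight after conditioning:
  (X=0, W=0, Z=0, Y=0, U=1) weight 1/576
  (X=0, W=0, Z=0, Y=0, U=2) weight 1/576
  (X=0, W=0, Z=0, Y=1, U=1) weight 1/384
  (X=0, W=0, Z=0, Y=1, U=2) weight 1/384
  (X=0, W=0, Z=0, Y=2, U=1) weight 1/576
  (X=0, W=0, Z=0, Y=2, U=2) weight 1/576
  (X=0, W=0, Z=0, Y=3, U=1) weight 1/1152
  (X=0, W=0, Z=0, Y=3, U=2) weight 1/1152
  (X=1, W=0, Z=1, Y=0, U=1) weight 1/144
  (X=2, W=0, Z=0, Y=0, U=1) weight 1/864
  … 62 more
Group by X:
  weight(X=0) = 1/8
  weight(X=1) = 5/18
  weight(X=2) = 1/12
Total weight = 1/8 + 5/18 + 1/12 = 35/72
P(X=0 | obs) = 1/8 / 35/72 = 9/35
P(X=1 | obs) = 5/18 / 35/72 = 4/7
P(X=2 | obs) = 1/12 / 35/72 = 6/35

P(X = 1 | obs) = 4/7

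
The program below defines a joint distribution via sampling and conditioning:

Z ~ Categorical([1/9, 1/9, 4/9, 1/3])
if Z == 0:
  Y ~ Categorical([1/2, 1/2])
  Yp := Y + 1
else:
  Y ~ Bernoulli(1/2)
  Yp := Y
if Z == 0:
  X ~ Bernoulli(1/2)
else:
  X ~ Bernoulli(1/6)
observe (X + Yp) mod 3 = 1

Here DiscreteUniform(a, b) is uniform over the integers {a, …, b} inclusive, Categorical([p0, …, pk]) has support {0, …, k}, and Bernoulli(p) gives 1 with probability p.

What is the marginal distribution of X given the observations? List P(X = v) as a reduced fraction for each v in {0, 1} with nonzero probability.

P(X=0) = 43/51, P(X=1) = 8/51

Enumerate traces; 7 have nonzero weight after conditioning:
  (Z=0, Y=0, X=0) weight 1/36
  (Z=1, Y=0, X=1) weight 1/108
  (Z=1, Y=1, X=0) weight 5/108
  (Z=2, Y=0, X=1) weight 1/27
  (Z=2, Y=1, X=0) weight 5/27
  (Z=3, Y=0, X=1) weight 1/36
  (Z=3, Y=1, X=0) weight 5/36
Group by X:
  weight(X=0) = 43/108
  weight(X=1) = 2/27
Total weight = 43/108 + 2/27 = 17/36
P(X=0 | obs) = 43/108 / 17/36 = 43/51
P(X=1 | obs) = 2/27 / 17/36 = 8/51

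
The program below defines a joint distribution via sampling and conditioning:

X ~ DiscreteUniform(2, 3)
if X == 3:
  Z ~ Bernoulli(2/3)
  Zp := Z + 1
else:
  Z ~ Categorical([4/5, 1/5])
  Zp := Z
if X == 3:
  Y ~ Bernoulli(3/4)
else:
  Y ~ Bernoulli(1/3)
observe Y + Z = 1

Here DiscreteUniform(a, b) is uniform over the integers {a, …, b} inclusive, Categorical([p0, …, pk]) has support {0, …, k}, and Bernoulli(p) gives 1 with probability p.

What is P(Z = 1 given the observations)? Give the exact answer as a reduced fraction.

P(Z = 1 | obs) = 18/49

Enumerate traces; 4 have nonzero weight after conditioning:
  (X=2, Z=0, Y=1) weight 2/15
  (X=2, Z=1, Y=0) weight 1/15
  (X=3, Z=0, Y=1) weight 1/8
  (X=3, Z=1, Y=0) weight 1/12
Group by Z:
  weight(Z=0) = 31/120
  weight(Z=1) = 3/20
Total weight = 31/120 + 3/20 = 49/120
P(Z=0 | obs) = 31/120 / 49/120 = 31/49
P(Z=1 | obs) = 3/20 / 49/120 = 18/49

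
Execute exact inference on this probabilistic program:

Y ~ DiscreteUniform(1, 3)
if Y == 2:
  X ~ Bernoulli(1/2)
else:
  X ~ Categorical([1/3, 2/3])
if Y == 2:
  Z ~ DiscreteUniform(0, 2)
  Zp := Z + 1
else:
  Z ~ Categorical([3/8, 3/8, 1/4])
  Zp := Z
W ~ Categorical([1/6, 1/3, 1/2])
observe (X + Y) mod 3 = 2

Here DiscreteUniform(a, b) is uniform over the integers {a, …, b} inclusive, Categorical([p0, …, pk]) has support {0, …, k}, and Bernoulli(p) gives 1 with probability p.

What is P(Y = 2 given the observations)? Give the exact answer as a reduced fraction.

Enumerate traces; 18 have nonzero weight after conditioning:
  (Y=1, X=1, Z=0, W=0) weight 1/72
  (Y=1, X=1, Z=0, W=1) weight 1/36
  (Y=1, X=1, Z=0, W=2) weight 1/24
  (Y=1, X=1, Z=1, W=0) weight 1/72
  (Y=1, X=1, Z=1, W=1) weight 1/36
  (Y=1, X=1, Z=1, W=2) weight 1/24
  (Y=1, X=1, Z=2, W=0) weight 1/108
  (Y=1, X=1, Z=2, W=1) weight 1/54
  (Y=2, X=0, Z=0, W=0) weight 1/108
  … 9 more
Group by Y:
  weight(Y=1) = 2/9
  weight(Y=2) = 1/6
Total weight = 2/9 + 1/6 = 7/18
P(Y=1 | obs) = 2/9 / 7/18 = 4/7
P(Y=2 | obs) = 1/6 / 7/18 = 3/7

P(Y = 2 | obs) = 3/7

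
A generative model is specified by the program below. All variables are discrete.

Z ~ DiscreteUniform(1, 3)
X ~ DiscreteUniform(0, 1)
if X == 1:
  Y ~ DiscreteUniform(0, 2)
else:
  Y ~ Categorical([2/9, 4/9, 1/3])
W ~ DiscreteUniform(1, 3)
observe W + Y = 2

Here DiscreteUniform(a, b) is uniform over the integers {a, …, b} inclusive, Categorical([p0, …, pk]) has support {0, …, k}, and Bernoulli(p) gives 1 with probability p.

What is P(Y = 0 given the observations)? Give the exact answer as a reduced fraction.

Enumerate traces; 12 have nonzero weight after conditioning:
  (Z=1, X=0, Y=0, W=2) weight 1/81
  (Z=1, X=0, Y=1, W=1) weight 2/81
  (Z=1, X=1, Y=0, W=2) weight 1/54
  (Z=1, X=1, Y=1, W=1) weight 1/54
  (Z=2, X=0, Y=0, W=2) weight 1/81
  (Z=2, X=0, Y=1, W=1) weight 2/81
  (Z=2, X=1, Y=0, W=2) weight 1/54
  (Z=2, X=1, Y=1, W=1) weight 1/54
  … 4 more
Group by Y:
  weight(Y=0) = 5/54
  weight(Y=1) = 7/54
Total weight = 5/54 + 7/54 = 2/9
P(Y=0 | obs) = 5/54 / 2/9 = 5/12
P(Y=1 | obs) = 7/54 / 2/9 = 7/12

P(Y = 0 | obs) = 5/12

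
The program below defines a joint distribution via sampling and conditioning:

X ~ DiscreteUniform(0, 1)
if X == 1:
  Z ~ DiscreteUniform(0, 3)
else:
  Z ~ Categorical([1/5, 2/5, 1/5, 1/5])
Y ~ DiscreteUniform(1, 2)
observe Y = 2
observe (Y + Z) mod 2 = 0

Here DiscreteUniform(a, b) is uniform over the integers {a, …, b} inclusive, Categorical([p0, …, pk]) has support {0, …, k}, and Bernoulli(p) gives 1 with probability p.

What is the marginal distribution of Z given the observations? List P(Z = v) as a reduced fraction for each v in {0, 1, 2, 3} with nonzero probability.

P(Z=0) = 1/2, P(Z=2) = 1/2

Enumerate traces; 4 have nonzero weight after conditioning:
  (X=0, Z=0, Y=2) weight 1/20
  (X=0, Z=2, Y=2) weight 1/20
  (X=1, Z=0, Y=2) weight 1/16
  (X=1, Z=2, Y=2) weight 1/16
Group by Z:
  weight(Z=0) = 9/80
  weight(Z=2) = 9/80
Total weight = 9/80 + 9/80 = 9/40
P(Z=0 | obs) = 9/80 / 9/40 = 1/2
P(Z=2 | obs) = 9/80 / 9/40 = 1/2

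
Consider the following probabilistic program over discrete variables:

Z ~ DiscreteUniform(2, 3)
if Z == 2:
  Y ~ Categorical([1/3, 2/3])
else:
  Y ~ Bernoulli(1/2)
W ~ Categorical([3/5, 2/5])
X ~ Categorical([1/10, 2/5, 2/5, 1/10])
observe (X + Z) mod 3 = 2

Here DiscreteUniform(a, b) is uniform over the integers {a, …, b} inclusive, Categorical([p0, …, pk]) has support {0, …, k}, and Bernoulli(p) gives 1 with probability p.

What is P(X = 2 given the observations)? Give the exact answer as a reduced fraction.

P(X = 2 | obs) = 2/3

Enumerate traces; 12 have nonzero weight after conditioning:
  (Z=2, Y=0, W=0, X=0) weight 1/100
  (Z=2, Y=0, W=0, X=3) weight 1/100
  (Z=2, Y=0, W=1, X=0) weight 1/150
  (Z=2, Y=0, W=1, X=3) weight 1/150
  (Z=2, Y=1, W=0, X=0) weight 1/50
  (Z=2, Y=1, W=0, X=3) weight 1/50
  (Z=2, Y=1, W=1, X=0) weight 1/75
  (Z=2, Y=1, W=1, X=3) weight 1/75
  (Z=3, Y=0, W=0, X=2) weight 3/50
  … 3 more
Group by X:
  weight(X=0) = 1/20
  weight(X=2) = 1/5
  weight(X=3) = 1/20
Total weight = 1/20 + 1/5 + 1/20 = 3/10
P(X=0 | obs) = 1/20 / 3/10 = 1/6
P(X=2 | obs) = 1/5 / 3/10 = 2/3
P(X=3 | obs) = 1/20 / 3/10 = 1/6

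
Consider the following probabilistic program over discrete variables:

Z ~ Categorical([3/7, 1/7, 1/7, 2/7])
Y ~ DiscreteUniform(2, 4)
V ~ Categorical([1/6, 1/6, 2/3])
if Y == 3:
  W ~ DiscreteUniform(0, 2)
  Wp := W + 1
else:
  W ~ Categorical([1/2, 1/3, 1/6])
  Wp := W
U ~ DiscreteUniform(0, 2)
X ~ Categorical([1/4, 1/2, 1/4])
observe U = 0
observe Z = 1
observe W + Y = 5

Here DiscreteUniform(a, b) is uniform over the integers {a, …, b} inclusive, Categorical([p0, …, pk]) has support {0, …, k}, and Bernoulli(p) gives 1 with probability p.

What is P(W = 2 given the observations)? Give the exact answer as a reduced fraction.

Enumerate traces; 18 have nonzero weight after conditioning:
  (Z=1, Y=3, V=0, W=2, U=0, X=0) weight 1/4536
  (Z=1, Y=3, V=0, W=2, U=0, X=1) weight 1/2268
  (Z=1, Y=3, V=0, W=2, U=0, X=2) weight 1/4536
  (Z=1, Y=3, V=1, W=2, U=0, X=0) weight 1/4536
  (Z=1, Y=3, V=1, W=2, U=0, X=1) weight 1/2268
  (Z=1, Y=3, V=1, W=2, U=0, X=2) weight 1/4536
  (Z=1, Y=3, V=2, W=2, U=0, X=0) weight 1/1134
  (Z=1, Y=3, V=2, W=2, U=0, X=1) weight 1/567
  (Z=1, Y=4, V=0, W=1, U=0, X=0) weight 1/4536
  … 9 more
Group by W:
  weight(W=1) = 1/189
  weight(W=2) = 1/189
Total weight = 1/189 + 1/189 = 2/189
P(W=1 | obs) = 1/189 / 2/189 = 1/2
P(W=2 | obs) = 1/189 / 2/189 = 1/2

P(W = 2 | obs) = 1/2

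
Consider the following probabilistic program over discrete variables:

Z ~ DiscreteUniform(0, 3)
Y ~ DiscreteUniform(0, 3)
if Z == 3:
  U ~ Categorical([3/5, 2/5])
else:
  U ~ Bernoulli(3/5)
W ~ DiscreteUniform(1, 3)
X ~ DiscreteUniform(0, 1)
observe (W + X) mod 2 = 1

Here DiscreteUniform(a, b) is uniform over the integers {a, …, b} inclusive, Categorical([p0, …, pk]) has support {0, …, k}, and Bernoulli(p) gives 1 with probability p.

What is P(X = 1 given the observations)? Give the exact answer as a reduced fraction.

P(X = 1 | obs) = 1/3

Enumerate traces; 96 have nonzero weight after conditioning:
  (Z=0, Y=0, U=0, W=1, X=0) weight 1/240
  (Z=0, Y=0, U=0, W=2, X=1) weight 1/240
  (Z=0, Y=0, U=0, W=3, X=0) weight 1/240
  (Z=0, Y=0, U=1, W=1, X=0) weight 1/160
  (Z=0, Y=0, U=1, W=2, X=1) weight 1/160
  (Z=0, Y=0, U=1, W=3, X=0) weight 1/160
  (Z=0, Y=1, U=0, W=1, X=0) weight 1/240
  (Z=0, Y=1, U=0, W=2, X=1) weight 1/240
  … 88 more
Group by X:
  weight(X=0) = 1/3
  weight(X=1) = 1/6
Total weight = 1/3 + 1/6 = 1/2
P(X=0 | obs) = 1/3 / 1/2 = 2/3
P(X=1 | obs) = 1/6 / 1/2 = 1/3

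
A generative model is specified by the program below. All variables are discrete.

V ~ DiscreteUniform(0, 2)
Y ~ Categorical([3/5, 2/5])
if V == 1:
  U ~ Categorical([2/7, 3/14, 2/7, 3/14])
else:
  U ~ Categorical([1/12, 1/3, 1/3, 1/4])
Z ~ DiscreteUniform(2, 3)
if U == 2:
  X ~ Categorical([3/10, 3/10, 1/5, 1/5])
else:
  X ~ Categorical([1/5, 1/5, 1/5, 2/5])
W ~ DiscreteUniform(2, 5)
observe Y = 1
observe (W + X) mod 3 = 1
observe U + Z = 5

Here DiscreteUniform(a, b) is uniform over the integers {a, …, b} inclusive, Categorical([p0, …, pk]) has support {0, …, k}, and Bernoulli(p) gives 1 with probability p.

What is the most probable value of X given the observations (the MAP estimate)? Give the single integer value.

argmax_v P(X = v | obs) = 2

Enumerate traces; 30 have nonzero weight after conditioning:
  (V=0, Y=1, U=2, Z=3, X=0, W=4) weight 1/600
  (V=0, Y=1, U=2, Z=3, X=1, W=3) weight 1/600
  (V=0, Y=1, U=2, Z=3, X=2, W=2) weight 1/900
  (V=0, Y=1, U=2, Z=3, X=2, W=5) weight 1/900
  (V=0, Y=1, U=2, Z=3, X=3, W=4) weight 1/900
  (V=0, Y=1, U=3, Z=2, X=0, W=4) weight 1/1200
  (V=0, Y=1, U=3, Z=2, X=1, W=3) weight 1/1200
  (V=0, Y=1, U=3, Z=2, X=2, W=2) weight 1/1200
  … 22 more
Group by X:
  weight(X=0) = 1/140
  weight(X=1) = 1/140
  weight(X=2) = 1/90
  weight(X=3) = 1/126
Total weight = 1/140 + 1/140 + 1/90 + 1/126 = 1/30
P(X=0 | obs) = 1/140 / 1/30 = 3/14
P(X=1 | obs) = 1/140 / 1/30 = 3/14
P(X=2 | obs) = 1/90 / 1/30 = 1/3
P(X=3 | obs) = 1/126 / 1/30 = 5/21
argmax = 2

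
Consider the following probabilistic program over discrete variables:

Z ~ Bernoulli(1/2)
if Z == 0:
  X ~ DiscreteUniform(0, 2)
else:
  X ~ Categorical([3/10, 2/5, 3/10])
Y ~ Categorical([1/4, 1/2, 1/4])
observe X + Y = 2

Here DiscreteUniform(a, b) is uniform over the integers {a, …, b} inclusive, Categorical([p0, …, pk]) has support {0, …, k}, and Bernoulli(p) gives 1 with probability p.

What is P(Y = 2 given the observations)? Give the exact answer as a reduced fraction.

P(Y = 2 | obs) = 19/82

Enumerate traces; 6 have nonzero weight after conditioning:
  (Z=0, X=0, Y=2) weight 1/24
  (Z=0, X=1, Y=1) weight 1/12
  (Z=0, X=2, Y=0) weight 1/24
  (Z=1, X=0, Y=2) weight 3/80
  (Z=1, X=1, Y=1) weight 1/10
  (Z=1, X=2, Y=0) weight 3/80
Group by Y:
  weight(Y=0) = 19/240
  weight(Y=1) = 11/60
  weight(Y=2) = 19/240
Total weight = 19/240 + 11/60 + 19/240 = 41/120
P(Y=0 | obs) = 19/240 / 41/120 = 19/82
P(Y=1 | obs) = 11/60 / 41/120 = 22/41
P(Y=2 | obs) = 19/240 / 41/120 = 19/82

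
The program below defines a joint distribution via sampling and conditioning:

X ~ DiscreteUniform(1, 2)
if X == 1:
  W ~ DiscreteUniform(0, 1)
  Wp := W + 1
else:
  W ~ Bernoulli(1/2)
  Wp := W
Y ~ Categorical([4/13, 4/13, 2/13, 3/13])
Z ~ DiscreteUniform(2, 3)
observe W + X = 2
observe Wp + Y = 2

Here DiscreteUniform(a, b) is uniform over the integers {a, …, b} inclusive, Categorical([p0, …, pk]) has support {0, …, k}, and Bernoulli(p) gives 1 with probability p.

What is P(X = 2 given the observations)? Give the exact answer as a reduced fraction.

P(X = 2 | obs) = 1/3

Enumerate traces; 4 have nonzero weight after conditioning:
  (X=1, W=1, Y=0, Z=2) weight 1/26
  (X=1, W=1, Y=0, Z=3) weight 1/26
  (X=2, W=0, Y=2, Z=2) weight 1/52
  (X=2, W=0, Y=2, Z=3) weight 1/52
Group by X:
  weight(X=1) = 1/13
  weight(X=2) = 1/26
Total weight = 1/13 + 1/26 = 3/26
P(X=1 | obs) = 1/13 / 3/26 = 2/3
P(X=2 | obs) = 1/26 / 3/26 = 1/3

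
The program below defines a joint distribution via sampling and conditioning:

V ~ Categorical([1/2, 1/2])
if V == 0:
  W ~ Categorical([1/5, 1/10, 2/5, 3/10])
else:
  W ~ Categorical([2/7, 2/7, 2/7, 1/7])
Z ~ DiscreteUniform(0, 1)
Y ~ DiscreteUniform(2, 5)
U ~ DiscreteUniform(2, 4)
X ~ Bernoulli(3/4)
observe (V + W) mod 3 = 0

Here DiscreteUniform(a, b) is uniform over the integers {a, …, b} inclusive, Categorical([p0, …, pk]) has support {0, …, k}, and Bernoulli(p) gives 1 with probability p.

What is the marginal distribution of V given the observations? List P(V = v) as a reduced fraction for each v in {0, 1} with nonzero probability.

Enumerate traces; 144 have nonzero weight after conditioning:
  (V=0, W=0, Z=0, Y=2, U=2, X=0) weight 1/960
  (V=0, W=0, Z=0, Y=2, U=2, X=1) weight 1/320
  (V=0, W=0, Z=0, Y=2, U=3, X=0) weight 1/960
  (V=0, W=0, Z=0, Y=2, U=3, X=1) weight 1/320
  (V=0, W=0, Z=0, Y=2, U=4, X=0) weight 1/960
  (V=0, W=0, Z=0, Y=2, U=4, X=1) weight 1/320
  (V=0, W=0, Z=0, Y=3, U=2, X=0) weight 1/960
  (V=0, W=0, Z=0, Y=3, U=2, X=1) weight 1/320
  (V=1, W=2, Z=0, Y=2, U=2, X=0) weight 1/672
  … 135 more
Group by V:
  weight(V=0) = 1/4
  weight(V=1) = 1/7
Total weight = 1/4 + 1/7 = 11/28
P(V=0 | obs) = 1/4 / 11/28 = 7/11
P(V=1 | obs) = 1/7 / 11/28 = 4/11

P(V=0) = 7/11, P(V=1) = 4/11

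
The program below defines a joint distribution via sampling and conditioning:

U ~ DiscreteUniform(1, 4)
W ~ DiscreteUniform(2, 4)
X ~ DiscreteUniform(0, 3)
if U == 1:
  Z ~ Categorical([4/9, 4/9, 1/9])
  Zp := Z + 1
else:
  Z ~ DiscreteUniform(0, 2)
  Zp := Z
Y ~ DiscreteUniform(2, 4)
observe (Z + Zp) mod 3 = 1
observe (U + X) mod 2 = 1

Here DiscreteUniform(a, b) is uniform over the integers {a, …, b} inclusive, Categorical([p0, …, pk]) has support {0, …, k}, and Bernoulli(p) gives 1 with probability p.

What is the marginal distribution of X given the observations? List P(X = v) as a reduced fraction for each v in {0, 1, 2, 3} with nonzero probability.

P(X=0) = 7/26, P(X=1) = 3/13, P(X=2) = 7/26, P(X=3) = 3/13

Enumerate traces; 72 have nonzero weight after conditioning:
  (U=1, W=2, X=0, Z=0, Y=2) weight 1/324
  (U=1, W=2, X=0, Z=0, Y=3) weight 1/324
  (U=1, W=2, X=0, Z=0, Y=4) weight 1/324
  (U=1, W=2, X=2, Z=0, Y=2) weight 1/324
  (U=1, W=2, X=2, Z=0, Y=3) weight 1/324
  (U=1, W=2, X=2, Z=0, Y=4) weight 1/324
  (U=1, W=3, X=0, Z=0, Y=2) weight 1/324
  (U=1, W=3, X=0, Z=0, Y=3) weight 1/324
  (U=2, W=2, X=1, Z=2, Y=2) weight 1/432
  (U=2, W=2, X=3, Z=2, Y=2) weight 1/432
  … 62 more
Group by X:
  weight(X=0) = 7/144
  weight(X=1) = 1/24
  weight(X=2) = 7/144
  weight(X=3) = 1/24
Total weight = 7/144 + 1/24 + 7/144 + 1/24 = 13/72
P(X=0 | obs) = 7/144 / 13/72 = 7/26
P(X=1 | obs) = 1/24 / 13/72 = 3/13
P(X=2 | obs) = 7/144 / 13/72 = 7/26
P(X=3 | obs) = 1/24 / 13/72 = 3/13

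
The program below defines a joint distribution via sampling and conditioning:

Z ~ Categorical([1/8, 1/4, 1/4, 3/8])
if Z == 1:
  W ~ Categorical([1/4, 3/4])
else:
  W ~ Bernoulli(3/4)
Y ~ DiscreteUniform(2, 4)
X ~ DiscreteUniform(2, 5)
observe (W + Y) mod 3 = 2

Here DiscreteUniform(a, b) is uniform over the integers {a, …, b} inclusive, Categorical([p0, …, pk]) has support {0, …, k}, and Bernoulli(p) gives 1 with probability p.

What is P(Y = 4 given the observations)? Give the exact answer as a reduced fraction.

P(Y = 4 | obs) = 3/4

Enumerate traces; 32 have nonzero weight after conditioning:
  (Z=0, W=0, Y=2, X=2) weight 1/384
  (Z=0, W=0, Y=2, X=3) weight 1/384
  (Z=0, W=0, Y=2, X=4) weight 1/384
  (Z=0, W=0, Y=2, X=5) weight 1/384
  (Z=0, W=1, Y=4, X=2) weight 1/128
  (Z=0, W=1, Y=4, X=3) weight 1/128
  (Z=0, W=1, Y=4, X=4) weight 1/128
  (Z=0, W=1, Y=4, X=5) weight 1/128
  … 24 more
Group by Y:
  weight(Y=2) = 1/12
  weight(Y=4) = 1/4
Total weight = 1/12 + 1/4 = 1/3
P(Y=2 | obs) = 1/12 / 1/3 = 1/4
P(Y=4 | obs) = 1/4 / 1/3 = 3/4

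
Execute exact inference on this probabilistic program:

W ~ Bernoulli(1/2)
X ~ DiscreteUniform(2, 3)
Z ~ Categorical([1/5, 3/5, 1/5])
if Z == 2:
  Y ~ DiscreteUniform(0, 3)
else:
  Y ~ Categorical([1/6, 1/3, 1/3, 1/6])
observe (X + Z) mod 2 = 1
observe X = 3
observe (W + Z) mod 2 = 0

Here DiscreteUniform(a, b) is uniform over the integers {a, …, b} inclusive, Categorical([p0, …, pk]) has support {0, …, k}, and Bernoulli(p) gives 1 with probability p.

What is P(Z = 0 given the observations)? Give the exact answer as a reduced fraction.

Enumerate traces; 8 have nonzero weight after conditioning:
  (W=0, X=3, Z=0, Y=0) weight 1/120
  (W=0, X=3, Z=0, Y=1) weight 1/60
  (W=0, X=3, Z=0, Y=2) weight 1/60
  (W=0, X=3, Z=0, Y=3) weight 1/120
  (W=0, X=3, Z=2, Y=0) weight 1/80
  (W=0, X=3, Z=2, Y=1) weight 1/80
  (W=0, X=3, Z=2, Y=2) weight 1/80
  (W=0, X=3, Z=2, Y=3) weight 1/80
Group by Z:
  weight(Z=0) = 1/20
  weight(Z=2) = 1/20
Total weight = 1/20 + 1/20 = 1/10
P(Z=0 | obs) = 1/20 / 1/10 = 1/2
P(Z=2 | obs) = 1/20 / 1/10 = 1/2

P(Z = 0 | obs) = 1/2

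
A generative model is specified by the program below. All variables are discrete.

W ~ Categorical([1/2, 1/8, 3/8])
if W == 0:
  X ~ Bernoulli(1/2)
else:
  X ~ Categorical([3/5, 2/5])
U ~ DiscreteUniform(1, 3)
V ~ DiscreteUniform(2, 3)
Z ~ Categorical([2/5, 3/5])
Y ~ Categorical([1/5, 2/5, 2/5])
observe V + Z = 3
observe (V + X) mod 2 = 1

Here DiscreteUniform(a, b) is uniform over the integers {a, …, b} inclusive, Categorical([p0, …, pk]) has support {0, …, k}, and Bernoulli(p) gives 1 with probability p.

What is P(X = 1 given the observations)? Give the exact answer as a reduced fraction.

P(X = 1 | obs) = 27/49

Enumerate traces; 54 have nonzero weight after conditioning:
  (W=0, X=0, U=1, V=3, Z=0, Y=0) weight 1/300
  (W=0, X=0, U=1, V=3, Z=0, Y=1) weight 1/150
  (W=0, X=0, U=1, V=3, Z=0, Y=2) weight 1/150
  (W=0, X=0, U=2, V=3, Z=0, Y=0) weight 1/300
  (W=0, X=0, U=2, V=3, Z=0, Y=1) weight 1/150
  (W=0, X=0, U=2, V=3, Z=0, Y=2) weight 1/150
  (W=0, X=0, U=3, V=3, Z=0, Y=0) weight 1/300
  (W=0, X=0, U=3, V=3, Z=0, Y=1) weight 1/150
  (W=0, X=1, U=1, V=2, Z=1, Y=0) weight 1/200
  … 45 more
Group by X:
  weight(X=0) = 11/100
  weight(X=1) = 27/200
Total weight = 11/100 + 27/200 = 49/200
P(X=0 | obs) = 11/100 / 49/200 = 22/49
P(X=1 | obs) = 27/200 / 49/200 = 27/49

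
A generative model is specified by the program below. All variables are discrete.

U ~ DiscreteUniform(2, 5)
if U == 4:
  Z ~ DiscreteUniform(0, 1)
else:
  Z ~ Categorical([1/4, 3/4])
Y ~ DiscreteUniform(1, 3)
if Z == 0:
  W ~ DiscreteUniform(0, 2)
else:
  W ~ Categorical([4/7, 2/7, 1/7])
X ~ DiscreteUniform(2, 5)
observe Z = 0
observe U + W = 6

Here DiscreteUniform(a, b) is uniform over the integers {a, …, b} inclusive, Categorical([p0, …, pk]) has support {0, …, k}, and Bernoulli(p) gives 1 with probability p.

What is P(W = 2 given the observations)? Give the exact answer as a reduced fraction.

Enumerate traces; 24 have nonzero weight after conditioning:
  (U=4, Z=0, Y=1, W=2, X=2) weight 1/288
  (U=4, Z=0, Y=1, W=2, X=3) weight 1/288
  (U=4, Z=0, Y=1, W=2, X=4) weight 1/288
  (U=4, Z=0, Y=1, W=2, X=5) weight 1/288
  (U=4, Z=0, Y=2, W=2, X=2) weight 1/288
  (U=4, Z=0, Y=2, W=2, X=3) weight 1/288
  (U=4, Z=0, Y=2, W=2, X=4) weight 1/288
  (U=4, Z=0, Y=2, W=2, X=5) weight 1/288
  (U=5, Z=0, Y=1, W=1, X=2) weight 1/576
  … 15 more
Group by W:
  weight(W=1) = 1/48
  weight(W=2) = 1/24
Total weight = 1/48 + 1/24 = 1/16
P(W=1 | obs) = 1/48 / 1/16 = 1/3
P(W=2 | obs) = 1/24 / 1/16 = 2/3

P(W = 2 | obs) = 2/3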